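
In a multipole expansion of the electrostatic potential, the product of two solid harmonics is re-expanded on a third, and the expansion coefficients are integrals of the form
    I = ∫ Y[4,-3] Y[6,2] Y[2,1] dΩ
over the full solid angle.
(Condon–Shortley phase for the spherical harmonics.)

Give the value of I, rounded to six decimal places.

0.089969

Rules hold: Σm=0, L=12 even, 2≤2≤10.
N = 9·13·5 = 585
Δ = 8!·0!·4!/13! = 1/6435
Racah Σ t=4..4: t=4:+1/2304 = 1/2304
⇒ 3j(4 6 2; 0 0 0)² = 5/143, sgn +1
Racah Σ t=7..7: t=7:−1/30240 = -1/30240
⇒ 3j(4 6 2; -3 2 1)² = 32/6435, sgn +1
4πI² = N·(3j₀)²·(3jₘ)² = 160/1573
I = +1·√(0.101716/4π) = 0.08996855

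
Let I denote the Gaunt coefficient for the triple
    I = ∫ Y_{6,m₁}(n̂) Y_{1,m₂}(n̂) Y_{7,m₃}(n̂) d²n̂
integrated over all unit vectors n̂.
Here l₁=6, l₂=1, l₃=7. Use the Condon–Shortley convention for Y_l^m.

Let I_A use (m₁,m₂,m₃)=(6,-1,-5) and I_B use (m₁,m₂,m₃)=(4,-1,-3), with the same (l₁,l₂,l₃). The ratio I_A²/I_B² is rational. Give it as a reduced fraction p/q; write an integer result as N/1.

1/6

l's match ⇒ only the (l;m) 3-j factors differ between A and B.
A: triangle coeff Δ(6,1,7) = 1/1365; Σ_t [0,0]: t=0:+1/958003200 = 1/958003200; (3j)²=1/1365 [(6 1 7; 6 -1 -5)], sign=+1
B: triangle coeff Δ(6,1,7) = 1/1365; Σ_t [0,0]: t=0:+1/14515200 = 1/14515200; (3j)²=2/455 [(6 1 7; 4 -1 -3)], sign=+1
I_A²/I_B² = (1/1365)/(2/455) = 1/6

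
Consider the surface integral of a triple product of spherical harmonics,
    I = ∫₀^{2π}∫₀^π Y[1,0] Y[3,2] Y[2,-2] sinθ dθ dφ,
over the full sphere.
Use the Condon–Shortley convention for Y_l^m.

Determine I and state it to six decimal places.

m-sum 0 ✓  L=6 even ✓  2≤2≤4 ✓
Π(2lᵢ+1) = 3×7×5 = 105
triangle coeff Δ(1,3,2) = 1/105
Σ_t [1,1]: t=1:−1/4 = -1/4
(3j)²=3/35 [(1 3 2; 0 0 0)], sign=-1
Σ_t [1,1]: t=1:−1/24 = -1/24
(3j)²=1/21 [(1 3 2; 0 2 -2)], sign=-1
⇒ 4πI² = 3/7
I = (+1)√(3/7/(4π)) = 0.18467439

0.184674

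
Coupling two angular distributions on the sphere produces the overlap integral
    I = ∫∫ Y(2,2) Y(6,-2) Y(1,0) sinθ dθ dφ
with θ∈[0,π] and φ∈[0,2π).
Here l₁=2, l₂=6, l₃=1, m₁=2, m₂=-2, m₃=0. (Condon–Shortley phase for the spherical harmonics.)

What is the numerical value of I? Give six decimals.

0.000000

l₃=1 ∉ [4,8] — triangle fails ⇒ I = 0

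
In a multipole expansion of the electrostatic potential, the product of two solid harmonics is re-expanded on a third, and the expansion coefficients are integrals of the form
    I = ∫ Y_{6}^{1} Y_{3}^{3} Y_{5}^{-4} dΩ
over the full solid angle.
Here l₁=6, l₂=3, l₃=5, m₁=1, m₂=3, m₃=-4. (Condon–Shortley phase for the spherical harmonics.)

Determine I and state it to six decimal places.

0.072068

m-sum 0 ✓  L=14 even ✓  3≤5≤9 ✓
Π(2lᵢ+1) = 13×7×11 = 1001
triangle coeff Δ(6,3,5) = 1/675675
Σ_t [1,3]: t=1:−1/8640 t=2:+1/2304 t=3:−1/8640 = 7/34560
(3j)²=7/429 [(6 3 5; 0 0 0)], sign=-1
Σ_t [4,4]: t=4:+1/241920 = 1/241920
(3j)²=4/1001 [(6 3 5; 1 3 -4)], sign=-1
⇒ 4πI² = 28/429
I = (+1)√(28/429/(4π)) = 0.07206849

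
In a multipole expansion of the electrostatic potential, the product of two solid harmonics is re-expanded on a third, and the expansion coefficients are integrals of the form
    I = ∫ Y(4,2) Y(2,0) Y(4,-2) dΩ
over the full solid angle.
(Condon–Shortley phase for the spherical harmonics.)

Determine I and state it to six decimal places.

0.065536

m-sum 0 ✓  L=10 even ✓  2≤4≤6 ✓
Π(2lᵢ+1) = 9×5×9 = 405
triangle coeff Δ(4,2,4) = 1/13860
Σ_t [0,2]: t=0:+1/192 t=1:−1/36 t=2:+1/192 = -5/288
(3j)²=20/693 [(4 2 4; 0 0 0)], sign=-1
Σ_t [0,2]: t=0:+1/192 t=1:−1/120 t=2:+1/2880 = -1/360
(3j)²=16/3465 [(4 2 4; 2 0 -2)], sign=-1
⇒ 4πI² = 320/5929
I = (+1)√(320/5929/(4π)) = 0.06553591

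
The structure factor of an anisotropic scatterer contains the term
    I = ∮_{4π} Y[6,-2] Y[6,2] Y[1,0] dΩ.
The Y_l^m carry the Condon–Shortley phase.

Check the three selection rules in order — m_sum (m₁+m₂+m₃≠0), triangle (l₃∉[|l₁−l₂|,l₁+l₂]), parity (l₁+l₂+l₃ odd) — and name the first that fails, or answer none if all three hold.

parity

m₁+m₂+m₃ = -2 + 2 + 0 = 0  ✓
triangle: |6−6|=0 ≤ l₃=1 ≤ 6+6=12  ✓
parity: l₁+l₂+l₃ = 13 is odd  ✗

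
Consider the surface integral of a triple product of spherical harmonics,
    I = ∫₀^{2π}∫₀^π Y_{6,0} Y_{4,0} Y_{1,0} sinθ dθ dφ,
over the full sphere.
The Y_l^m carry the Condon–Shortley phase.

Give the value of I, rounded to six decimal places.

0.000000

l₃=1 ∉ [2,10] — triangle fails ⇒ I = 0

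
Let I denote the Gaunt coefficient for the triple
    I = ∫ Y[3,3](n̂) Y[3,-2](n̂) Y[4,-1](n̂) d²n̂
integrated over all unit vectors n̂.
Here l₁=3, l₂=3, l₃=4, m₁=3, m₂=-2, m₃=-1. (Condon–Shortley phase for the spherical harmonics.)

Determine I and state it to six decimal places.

0.140463

Checks pass: Σm=0; 10 even; l₃=4∈[0,6].
(2·3+1)(2·3+1)(2·4+1) = 441
Δ: 2! 4! 4! / 11! → 1/34650
sum: t=0:+1/72 t=1:−1/16 t=2:+1/72 = -5/144
3j²(3 3 4; 0 0 0) = Δ·Π!·Σ² = 2/77  (sign -1)
sum: t=0:+1/288 = 1/288
3j²(3 3 4; 3 -2 -1) = Δ·Π!·Σ² = 5/231  (sign -1)
combine: 4πI² = 441·2/77·5/231 = 30/121
take √, sign +1: I = 0.14046335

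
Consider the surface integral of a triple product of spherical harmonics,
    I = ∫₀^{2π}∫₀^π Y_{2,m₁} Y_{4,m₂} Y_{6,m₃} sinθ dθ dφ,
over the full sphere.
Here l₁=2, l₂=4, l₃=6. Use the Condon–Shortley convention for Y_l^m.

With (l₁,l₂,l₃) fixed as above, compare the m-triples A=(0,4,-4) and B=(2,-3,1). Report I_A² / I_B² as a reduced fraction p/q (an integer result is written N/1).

Shared (l₁,l₂,l₃)=(2,4,6): N and (l;000)² cancel in I_A²/I_B².
A: Δ = 0!·4!·8!/13! = 1/6435; Racah Σ t=0..0: t=0:+1/161280 = 1/161280; ⇒ 3j(2 4 6; 0 4 -4)² = 1/143, sgn +1
B: Δ = 0!·4!·8!/13! = 1/6435; Racah Σ t=0..0: t=0:+1/120960 = 1/120960; ⇒ 3j(2 4 6; 2 -3 1)² = 1/1287, sgn -1
I_A²/I_B² = (1/143)/(1/1287) = 9/1

9/1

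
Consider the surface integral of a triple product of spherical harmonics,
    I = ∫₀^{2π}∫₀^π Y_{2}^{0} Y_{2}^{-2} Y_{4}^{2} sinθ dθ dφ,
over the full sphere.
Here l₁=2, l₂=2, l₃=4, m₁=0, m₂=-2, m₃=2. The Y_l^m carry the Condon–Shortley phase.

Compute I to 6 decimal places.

Checks pass: Σm=0; 8 even; l₃=4∈[0,4].
(2·2+1)(2·2+1)(2·4+1) = 225
Δ: 0! 4! 4! / 9! → 1/630
sum: t=0:+1/16 = 1/16
3j²(2 2 4; 0 0 0) = Δ·Π!·Σ² = 2/35  (sign +1)
sum: t=0:+1/96 = 1/96
3j²(2 2 4; 0 -2 2) = Δ·Π!·Σ² = 1/42  (sign +1)
combine: 4πI² = 225·2/35·1/42 = 15/49
take √, sign +1: I = 0.15607835

0.156078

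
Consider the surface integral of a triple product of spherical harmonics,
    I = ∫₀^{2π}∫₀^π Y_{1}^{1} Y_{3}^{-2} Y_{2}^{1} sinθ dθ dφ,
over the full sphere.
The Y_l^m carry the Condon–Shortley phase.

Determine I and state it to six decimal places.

Rules hold: Σm=0, L=6 even, 2≤2≤4.
N = 3·7·5 = 105
Δ = 2!·0!·4!/7! = 1/105
Racah Σ t=1..1: t=1:−1/4 = -1/4
⇒ 3j(1 3 2; 0 0 0)² = 3/35, sgn -1
Racah Σ t=0..0: t=0:+1/12 = 1/12
⇒ 3j(1 3 2; 1 -2 1)² = 2/21, sgn -1
4πI² = N·(3j₀)²·(3jₘ)² = 6/7
I = +1·√(0.857143/4π) = 0.26116903

0.261169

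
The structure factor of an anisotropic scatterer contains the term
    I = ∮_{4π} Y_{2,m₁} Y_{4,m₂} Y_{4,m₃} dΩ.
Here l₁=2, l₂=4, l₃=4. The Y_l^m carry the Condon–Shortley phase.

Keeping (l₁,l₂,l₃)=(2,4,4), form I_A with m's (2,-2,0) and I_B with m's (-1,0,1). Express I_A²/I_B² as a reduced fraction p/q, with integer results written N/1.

Same 2,4,4: normalisation and zero-m 3j drop out of the ratio.
A: Δ: 2! 2! 6! / 11! → 1/13860; sum: t=0:+1/192 = 1/192; 3j²(2 4 4; 2 -2 0) = Δ·Π!·Σ² = 3/77  (sign +1)
B: Δ: 2! 2! 6! / 11! → 1/13860; sum: t=1:−1/72 t=2:+1/96 = -1/288; 3j²(2 4 4; -1 0 1) = Δ·Π!·Σ² = 1/462  (sign +1)
I_A²/I_B² = (3/77)/(1/462) = 18/1

18/1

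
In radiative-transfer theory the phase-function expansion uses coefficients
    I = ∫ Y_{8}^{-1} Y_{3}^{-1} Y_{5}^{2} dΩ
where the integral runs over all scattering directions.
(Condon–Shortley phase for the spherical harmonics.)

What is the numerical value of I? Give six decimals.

Rules hold: Σm=0, L=16 even, 5≤5≤11.
N = 17·7·11 = 1309
Δ = 6!·10!·0!/17! = 1/136136
Racah Σ t=3..3: t=3:−1/518400 = -1/518400
⇒ 3j(8 3 5; 0 0 0)² = 56/2431, sgn +1
Racah Σ t=2..2: t=2:+1/1451520 = 1/1451520
⇒ 3j(8 3 5; -1 -1 2)² = 45/4862, sgn -1
4πI² = N·(3j₀)²·(3jₘ)² = 8820/31603
I = -1·√(0.279087/4π) = -0.14902708

-0.149027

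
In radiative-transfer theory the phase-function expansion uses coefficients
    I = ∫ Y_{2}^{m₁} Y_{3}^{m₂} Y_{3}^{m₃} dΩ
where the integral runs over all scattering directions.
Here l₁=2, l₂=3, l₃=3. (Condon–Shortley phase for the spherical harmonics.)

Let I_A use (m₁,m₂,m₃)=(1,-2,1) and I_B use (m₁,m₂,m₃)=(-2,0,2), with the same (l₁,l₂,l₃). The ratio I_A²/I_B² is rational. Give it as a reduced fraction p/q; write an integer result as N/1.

Shared (l₁,l₂,l₃)=(2,3,3): N and (l;000)² cancel in I_A²/I_B².
A: Δ = 2!·2!·4!/9! = 1/3780; Racah Σ t=0..1: t=0:+1/12 t=1:−1/48 = 1/16; ⇒ 3j(2 3 3; 1 -2 1)² = 1/28, sgn +1
B: Δ = 2!·2!·4!/9! = 1/3780; Racah Σ t=2..2: t=2:+1/24 = 1/24; ⇒ 3j(2 3 3; -2 0 2)² = 1/21, sgn -1
I_A²/I_B² = (1/28)/(1/21) = 3/4

3/4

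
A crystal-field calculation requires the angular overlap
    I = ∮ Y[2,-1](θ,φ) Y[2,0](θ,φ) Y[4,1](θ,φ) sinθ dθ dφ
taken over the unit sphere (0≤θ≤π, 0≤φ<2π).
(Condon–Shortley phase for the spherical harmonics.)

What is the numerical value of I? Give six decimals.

-0.220728

Rules hold: Σm=0, L=8 even, 0≤4≤4.
N = 5·5·9 = 225
Δ = 0!·4!·4!/9! = 1/630
Racah Σ t=0..0: t=0:+1/16 = 1/16
⇒ 3j(2 2 4; 0 0 0)² = 2/35, sgn +1
Racah Σ t=0..0: t=0:+1/24 = 1/24
⇒ 3j(2 2 4; -1 0 1)² = 1/21, sgn -1
4πI² = N·(3j₀)²·(3jₘ)² = 30/49
I = -1·√(0.612245/4π) = -0.22072812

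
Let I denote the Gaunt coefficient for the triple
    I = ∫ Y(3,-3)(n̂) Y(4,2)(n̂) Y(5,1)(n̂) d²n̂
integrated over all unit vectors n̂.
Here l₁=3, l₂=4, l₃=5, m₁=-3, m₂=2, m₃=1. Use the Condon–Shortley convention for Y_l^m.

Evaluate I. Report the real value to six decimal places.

Rules hold: Σm=0, L=12 even, 1≤5≤7.
N = 7·9·11 = 693
Δ = 2!·4!·6!/13! = 1/180180
Racah Σ t=0..2: t=0:+1/576 t=1:−1/144 t=2:+1/576 = -1/288
⇒ 3j(3 4 5; 0 0 0)² = 20/1001, sgn +1
Racah Σ t=2..2: t=2:+1/2304 = 1/2304
⇒ 3j(3 4 5; -3 2 1)² = 75/4004, sgn +1
4πI² = N·(3j₀)²·(3jₘ)² = 3375/13013
I = +1·√(0.259356/4π) = 0.14366244

0.143662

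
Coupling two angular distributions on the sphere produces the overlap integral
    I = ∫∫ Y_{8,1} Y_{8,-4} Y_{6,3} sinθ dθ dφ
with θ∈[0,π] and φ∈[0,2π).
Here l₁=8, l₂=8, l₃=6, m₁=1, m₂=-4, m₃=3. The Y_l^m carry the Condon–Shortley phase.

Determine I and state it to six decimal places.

-0.114988

Rules hold: Σm=0, L=22 even, 0≤6≤16.
N = 17·17·13 = 3757
Δ = 10!·6!·6!/23! = 1/13742520792
Racah Σ t=2..8: t=2:+1/41803776000 t=3:−1/435456000 t=4:+1/39813120 t=5:−1/18662400 t=6:+1/39813120 t=7:−1/435456000 t=8:+1/41803776000 = -11/1393459200
⇒ 3j(8 8 6; 0 0 0)² = 600/96577, sgn -1
Racah Σ t=1..4: t=1:−1/9405849600 t=2:+1/464486400 t=3:−1/174182400 t=4:+1/447897600 = -11/7524679680
⇒ 3j(8 8 6; 1 -4 3)² = 1375/193154, sgn +1
4πI² = N·(3j₀)²·(3jₘ)² = 412500/2482597
I = -1·√(0.166157/4π) = -0.11498837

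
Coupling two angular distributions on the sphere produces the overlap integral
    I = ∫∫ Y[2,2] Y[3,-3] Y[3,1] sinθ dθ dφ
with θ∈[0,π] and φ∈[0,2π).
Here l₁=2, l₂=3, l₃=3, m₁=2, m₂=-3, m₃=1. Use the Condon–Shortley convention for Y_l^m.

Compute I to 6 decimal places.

0.132981

Rules hold: Σm=0, L=8 even, 1≤3≤5.
N = 5·7·7 = 245
Δ = 2!·2!·4!/9! = 1/3780
Racah Σ t=0..2: t=0:+1/24 t=1:−1/4 t=2:+1/24 = -1/6
⇒ 3j(2 3 3; 0 0 0)² = 4/105, sgn +1
Racah Σ t=0..0: t=0:+1/96 = 1/96
⇒ 3j(2 3 3; 2 -3 1)² = 1/42, sgn +1
4πI² = N·(3j₀)²·(3jₘ)² = 2/9
I = +1·√(0.222222/4π) = 0.13298076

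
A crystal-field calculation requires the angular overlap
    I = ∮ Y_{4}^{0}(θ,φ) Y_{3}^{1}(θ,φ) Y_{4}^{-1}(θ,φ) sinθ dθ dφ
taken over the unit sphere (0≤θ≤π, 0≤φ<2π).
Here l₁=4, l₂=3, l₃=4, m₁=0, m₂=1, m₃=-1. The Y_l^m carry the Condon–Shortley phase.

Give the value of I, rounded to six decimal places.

0.000000

Σlᵢ=11 odd — θ-integrand is odd under cosθ→−cosθ; I=0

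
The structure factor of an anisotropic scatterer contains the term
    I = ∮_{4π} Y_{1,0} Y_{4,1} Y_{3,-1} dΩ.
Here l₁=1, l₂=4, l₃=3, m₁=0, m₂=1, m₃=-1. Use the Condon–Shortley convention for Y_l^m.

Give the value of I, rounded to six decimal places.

-0.238414

Checks pass: Σm=0; 8 even; l₃=3∈[3,5].
(2·1+1)(2·4+1)(2·3+1) = 189
Δ: 2! 0! 6! / 9! → 1/252
sum: t=1:−1/36 = -1/36
3j²(1 4 3; 0 0 0) = Δ·Π!·Σ² = 4/63  (sign +1)
sum: t=1:−1/48 = -1/48
3j²(1 4 3; 0 1 -1) = Δ·Π!·Σ² = 5/84  (sign -1)
combine: 4πI² = 189·4/63·5/84 = 5/7
take √, sign -1: I = -0.23841361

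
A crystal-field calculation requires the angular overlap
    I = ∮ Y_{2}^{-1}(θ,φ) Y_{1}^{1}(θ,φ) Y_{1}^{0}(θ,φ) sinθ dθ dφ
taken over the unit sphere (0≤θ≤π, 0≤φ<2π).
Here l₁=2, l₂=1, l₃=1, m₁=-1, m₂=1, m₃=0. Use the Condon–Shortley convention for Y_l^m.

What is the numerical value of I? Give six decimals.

Checks pass: Σm=0; 4 even; l₃=1∈[1,3].
(2·2+1)(2·1+1)(2·1+1) = 45
Δ: 2! 2! 0! / 5! → 1/30
sum: t=1:−1/1 = -1/1
3j²(2 1 1; 0 0 0) = Δ·Π!·Σ² = 2/15  (sign +1)
sum: t=2:+1/2 = 1/2
3j²(2 1 1; -1 1 0) = Δ·Π!·Σ² = 1/10  (sign -1)
combine: 4πI² = 45·2/15·1/10 = 3/5
take √, sign -1: I = -0.21850969

-0.218510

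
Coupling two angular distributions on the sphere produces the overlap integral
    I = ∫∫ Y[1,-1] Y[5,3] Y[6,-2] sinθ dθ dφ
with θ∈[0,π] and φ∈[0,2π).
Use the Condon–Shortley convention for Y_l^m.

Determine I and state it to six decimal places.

0.100084

m-sum 0 ✓  L=12 even ✓  4≤6≤6 ✓
Π(2lᵢ+1) = 3×11×13 = 429
triangle coeff Δ(1,5,6) = 1/858
Σ_t [0,0]: t=0:+1/14400 = 1/14400
(3j)²=6/143 [(1 5 6; 0 0 0)], sign=+1
Σ_t [0,0]: t=0:+1/161280 = 1/161280
(3j)²=1/143 [(1 5 6; -1 3 -2)], sign=+1
⇒ 4πI² = 18/143
I = (+1)√(18/143/(4π)) = 0.10008369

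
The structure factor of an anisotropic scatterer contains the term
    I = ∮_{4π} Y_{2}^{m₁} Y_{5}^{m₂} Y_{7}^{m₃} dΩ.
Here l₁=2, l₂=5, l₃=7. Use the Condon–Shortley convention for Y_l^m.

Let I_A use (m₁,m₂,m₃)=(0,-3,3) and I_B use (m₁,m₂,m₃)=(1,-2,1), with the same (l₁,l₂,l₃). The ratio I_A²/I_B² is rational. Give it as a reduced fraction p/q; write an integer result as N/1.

Shared (l₁,l₂,l₃)=(2,5,7): N and (l;000)² cancel in I_A²/I_B².
A: Δ = 0!·4!·10!/15! = 1/15015; Racah Σ t=0..0: t=0:+1/322560 = 1/322560; ⇒ 3j(2 5 7; 0 -3 3)² = 18/1001, sgn +1
B: Δ = 0!·4!·10!/15! = 1/15015; Racah Σ t=0..0: t=0:+1/181440 = 1/181440; ⇒ 3j(2 5 7; 1 -2 1)² = 32/3003, sgn +1
I_A²/I_B² = (18/1001)/(32/3003) = 27/16

27/16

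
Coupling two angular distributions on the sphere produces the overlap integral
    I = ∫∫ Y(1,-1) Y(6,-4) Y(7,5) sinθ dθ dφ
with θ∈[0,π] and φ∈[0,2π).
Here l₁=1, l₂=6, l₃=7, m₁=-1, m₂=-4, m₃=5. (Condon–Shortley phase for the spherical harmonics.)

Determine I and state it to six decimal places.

m-sum 0 ✓  L=14 even ✓  5≤7≤7 ✓
Π(2lᵢ+1) = 3×13×15 = 585
triangle coeff Δ(1,6,7) = 1/1365
Σ_t [0,0]: t=0:+1/518400 = 1/518400
(3j)²=7/195 [(1 6 7; 0 0 0)], sign=-1
Σ_t [0,0]: t=0:+1/14515200 = 1/14515200
(3j)²=22/455 [(1 6 7; -1 -4 5)], sign=+1
⇒ 4πI² = 66/65
I = (-1)√(66/65/(4π)) = -0.28425647

-0.284256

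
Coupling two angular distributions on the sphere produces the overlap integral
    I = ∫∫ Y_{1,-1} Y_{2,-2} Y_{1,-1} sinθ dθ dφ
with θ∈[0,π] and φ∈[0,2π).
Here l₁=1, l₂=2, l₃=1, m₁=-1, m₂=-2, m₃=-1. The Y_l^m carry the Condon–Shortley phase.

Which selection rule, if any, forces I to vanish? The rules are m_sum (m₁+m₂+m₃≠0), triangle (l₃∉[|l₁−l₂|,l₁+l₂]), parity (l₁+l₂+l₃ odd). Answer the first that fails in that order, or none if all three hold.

Σmᵢ = -4  ✗
l₃∈[|l₁−l₂|,l₁+l₂]=[1,3], have l₃=1
Σlᵢ = 4 ⇒ even

m_sum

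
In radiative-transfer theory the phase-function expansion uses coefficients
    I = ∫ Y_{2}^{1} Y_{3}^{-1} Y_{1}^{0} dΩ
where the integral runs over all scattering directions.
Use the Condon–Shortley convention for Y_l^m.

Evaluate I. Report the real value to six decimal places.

Rules hold: Σm=0, L=6 even, 1≤1≤5.
N = 5·7·3 = 105
Δ = 4!·0!·2!/7! = 1/105
Racah Σ t=2..2: t=2:+1/4 = 1/4
⇒ 3j(2 3 1; 0 0 0)² = 3/35, sgn -1
Racah Σ t=1..1: t=1:−1/6 = -1/6
⇒ 3j(2 3 1; 1 -1 0)² = 8/105, sgn +1
4πI² = N·(3j₀)²·(3jₘ)² = 24/35
I = -1·√(0.685714/4π) = -0.23359668

-0.233597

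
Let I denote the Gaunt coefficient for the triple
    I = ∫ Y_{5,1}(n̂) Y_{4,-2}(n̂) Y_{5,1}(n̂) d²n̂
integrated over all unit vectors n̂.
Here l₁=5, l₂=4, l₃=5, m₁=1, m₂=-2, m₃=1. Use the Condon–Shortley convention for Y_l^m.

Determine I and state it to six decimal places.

m-sum 0 ✓  L=14 even ✓  1≤5≤9 ✓
Π(2lᵢ+1) = 11×9×11 = 1089
triangle coeff Δ(5,4,5) = 1/3153150
Σ_t [0,4]: t=0:+1/69120 t=1:−1/1728 t=2:+1/576 t=3:−1/1728 t=4:+1/69120 = 7/11520
(3j)²=2/143 [(5 4 5; 0 0 0)], sign=-1
Σ_t [0,2]: t=0:+1/4608 t=1:−1/1296 t=2:+1/4608 = -7/20736
(3j)²=20/1287 [(5 4 5; 1 -2 1)], sign=-1
⇒ 4πI² = 40/169
I = (+1)√(40/169/(4π)) = 0.13724032

0.137240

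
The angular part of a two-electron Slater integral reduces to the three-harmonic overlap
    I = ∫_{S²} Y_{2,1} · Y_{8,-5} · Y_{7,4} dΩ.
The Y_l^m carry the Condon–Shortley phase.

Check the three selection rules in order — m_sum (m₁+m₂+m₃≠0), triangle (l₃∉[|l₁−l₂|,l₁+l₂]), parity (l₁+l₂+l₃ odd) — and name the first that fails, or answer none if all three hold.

parity

Σmᵢ = 0  ✓
l₃∈[|l₁−l₂|,l₁+l₂]=[6,10], have l₃=7  ✓
Σlᵢ = 17 ⇒ odd  ✗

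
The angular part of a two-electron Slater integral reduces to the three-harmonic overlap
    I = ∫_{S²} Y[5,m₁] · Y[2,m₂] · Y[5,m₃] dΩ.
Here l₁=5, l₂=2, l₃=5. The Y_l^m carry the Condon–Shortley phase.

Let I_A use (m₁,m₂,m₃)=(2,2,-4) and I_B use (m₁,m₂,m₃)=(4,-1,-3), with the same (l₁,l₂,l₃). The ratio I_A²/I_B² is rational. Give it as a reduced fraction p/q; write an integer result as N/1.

24/49

Shared (l₁,l₂,l₃)=(5,2,5): N and (l;000)² cancel in I_A²/I_B².
A: Δ = 2!·8!·2!/13! = 1/38610; Racah Σ t=2..2: t=2:+1/20160 = 1/20160; ⇒ 3j(5 2 5; 2 2 -4)² = 12/715, sgn -1
B: Δ = 2!·8!·2!/13! = 1/38610; Racah Σ t=0..1: t=0:+1/10080 t=1:−1/80640 = 1/11520; ⇒ 3j(5 2 5; 4 -1 -3)² = 49/1430, sgn +1
I_A²/I_B² = (12/715)/(49/1430) = 24/49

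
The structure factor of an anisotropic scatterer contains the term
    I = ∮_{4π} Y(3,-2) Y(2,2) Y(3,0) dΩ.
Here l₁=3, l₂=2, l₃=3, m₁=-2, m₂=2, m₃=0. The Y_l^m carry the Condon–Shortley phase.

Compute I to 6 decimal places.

-0.188063

m-sum 0 ✓  L=8 even ✓  1≤3≤5 ✓
Π(2lᵢ+1) = 7×5×7 = 245
triangle coeff Δ(3,2,3) = 1/3780
Σ_t [0,2]: t=0:+1/24 t=1:−1/4 t=2:+1/24 = -1/6
(3j)²=4/105 [(3 2 3; 0 0 0)], sign=+1
Σ_t [2,2]: t=2:+1/24 = 1/24
(3j)²=1/21 [(3 2 3; -2 2 0)], sign=-1
⇒ 4πI² = 4/9
I = (-1)√(4/9/(4π)) = -0.18806319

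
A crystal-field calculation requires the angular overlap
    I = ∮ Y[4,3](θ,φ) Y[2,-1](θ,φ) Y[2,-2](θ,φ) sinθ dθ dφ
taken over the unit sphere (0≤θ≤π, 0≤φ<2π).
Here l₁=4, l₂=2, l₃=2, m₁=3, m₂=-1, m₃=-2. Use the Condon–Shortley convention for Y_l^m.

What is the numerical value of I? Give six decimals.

-0.238414

m-sum 0 ✓  L=8 even ✓  2≤2≤6 ✓
Π(2lᵢ+1) = 9×5×5 = 225
triangle coeff Δ(4,2,2) = 1/630
Σ_t [2,2]: t=2:+1/16 = 1/16
(3j)²=2/35 [(4 2 2; 0 0 0)], sign=+1
Σ_t [1,1]: t=1:−1/144 = -1/144
(3j)²=1/18 [(4 2 2; 3 -1 -2)], sign=-1
⇒ 4πI² = 5/7
I = (-1)√(5/7/(4π)) = -0.23841361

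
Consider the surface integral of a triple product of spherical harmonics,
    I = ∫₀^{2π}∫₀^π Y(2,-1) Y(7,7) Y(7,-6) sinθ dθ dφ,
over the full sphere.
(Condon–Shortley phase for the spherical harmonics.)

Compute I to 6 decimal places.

-0.170036

m-sum 0 ✓  L=16 even ✓  5≤7≤9 ✓
Π(2lᵢ+1) = 5×15×15 = 1125
triangle coeff Δ(2,7,7) = 1/185640
Σ_t [0,2]: t=0:+1/2419200 t=1:−1/518400 t=2:+1/2419200 = -1/907200
(3j)²=56/3315 [(2 7 7; 0 0 0)], sign=+1
Σ_t [2,2]: t=2:+1/958003200 = 1/958003200
(3j)²=13/680 [(2 7 7; -1 7 -6)], sign=-1
⇒ 4πI² = 105/289
I = (-1)√(105/289/(4π)) = -0.17003597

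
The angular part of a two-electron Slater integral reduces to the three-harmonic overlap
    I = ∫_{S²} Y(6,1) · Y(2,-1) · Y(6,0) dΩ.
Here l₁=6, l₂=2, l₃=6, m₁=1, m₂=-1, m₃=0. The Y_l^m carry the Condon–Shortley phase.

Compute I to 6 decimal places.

Checks pass: Σm=0; 14 even; l₃=6∈[4,8].
(2·6+1)(2·2+1)(2·6+1) = 845
Δ: 2! 10! 2! / 15! → 1/90090
sum: t=0:+1/69120 t=1:−1/14400 t=2:+1/69120 = -7/172800
3j²(6 2 6; 0 0 0) = Δ·Π!·Σ² = 14/715  (sign -1)
sum: t=0:+1/28800 t=1:−1/34560 = 1/172800
3j²(6 2 6; 1 -1 0) = Δ·Π!·Σ² = 1/1430  (sign +1)
combine: 4πI² = 845·14/715·1/1430 = 7/605
take √, sign -1: I = -0.03034355

-0.030344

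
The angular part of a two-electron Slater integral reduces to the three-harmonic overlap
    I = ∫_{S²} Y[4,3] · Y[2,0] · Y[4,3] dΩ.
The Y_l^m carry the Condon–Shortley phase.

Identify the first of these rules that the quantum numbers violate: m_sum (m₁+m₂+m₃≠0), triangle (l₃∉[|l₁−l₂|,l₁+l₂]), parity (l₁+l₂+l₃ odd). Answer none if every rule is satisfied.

m₁+m₂+m₃ = 3 + 0 + 3 = 6  ✗
triangle: |4−2|=2 ≤ l₃=4 ≤ 4+2=6
parity: l₁+l₂+l₃ = 10 is even

m_sum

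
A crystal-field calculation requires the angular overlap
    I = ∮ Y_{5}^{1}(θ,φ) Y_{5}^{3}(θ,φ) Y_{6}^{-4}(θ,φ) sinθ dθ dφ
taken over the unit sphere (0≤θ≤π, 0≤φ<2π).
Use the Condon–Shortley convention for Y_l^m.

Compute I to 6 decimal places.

-0.069086

Checks pass: Σm=0; 16 even; l₃=6∈[0,10].
(2·5+1)(2·5+1)(2·6+1) = 1573
Δ: 4! 6! 6! / 17! → 1/28588560
sum: t=0:+1/345600 t=1:−1/13824 t=2:+1/5184 t=3:−1/13824 t=4:+1/345600 = 7/129600
3j²(5 5 6; 0 0 0) = Δ·Π!·Σ² = 80/7293  (sign +1)
sum: t=2:+1/138240 t=3:−1/86400 t=4:+1/829440 = -13/4147200
3j²(5 5 6; 1 3 -4) = Δ·Π!·Σ² = 13/3740  (sign -1)
combine: 4πI² = 1573·80/7293·13/3740 = 52/867
take √, sign -1: I = -0.06908555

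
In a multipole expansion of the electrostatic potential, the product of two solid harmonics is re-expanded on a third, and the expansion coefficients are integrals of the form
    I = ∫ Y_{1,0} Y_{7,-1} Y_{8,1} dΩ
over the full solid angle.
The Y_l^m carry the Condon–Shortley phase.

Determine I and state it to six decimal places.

Rules hold: Σm=0, L=16 even, 6≤8≤8.
N = 3·15·17 = 765
Δ = 0!·2!·14!/17! = 1/2040
Racah Σ t=0..0: t=0:+1/25401600 = 1/25401600
⇒ 3j(1 7 8; 0 0 0)² = 8/255, sgn +1
Racah Σ t=0..0: t=0:+1/29030400 = 1/29030400
⇒ 3j(1 7 8; 0 -1 1)² = 21/680, sgn -1
4πI² = N·(3j₀)²·(3jₘ)² = 63/85
I = -1·√(0.741176/4π) = -0.24285994

-0.242860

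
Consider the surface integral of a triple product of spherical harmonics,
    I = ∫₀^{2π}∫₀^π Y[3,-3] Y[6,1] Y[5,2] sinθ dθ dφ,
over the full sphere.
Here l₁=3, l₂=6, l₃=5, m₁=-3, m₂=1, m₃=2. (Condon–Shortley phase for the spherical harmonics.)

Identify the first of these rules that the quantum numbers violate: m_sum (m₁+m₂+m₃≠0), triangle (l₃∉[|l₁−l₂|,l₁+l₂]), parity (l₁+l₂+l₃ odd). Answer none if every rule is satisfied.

none

m₁+m₂+m₃ = -3 + 1 + 2 = 0  ✓
triangle: |3−6|=3 ≤ l₃=5 ≤ 3+6=9  ✓
parity: l₁+l₂+l₃ = 14 is even  ✓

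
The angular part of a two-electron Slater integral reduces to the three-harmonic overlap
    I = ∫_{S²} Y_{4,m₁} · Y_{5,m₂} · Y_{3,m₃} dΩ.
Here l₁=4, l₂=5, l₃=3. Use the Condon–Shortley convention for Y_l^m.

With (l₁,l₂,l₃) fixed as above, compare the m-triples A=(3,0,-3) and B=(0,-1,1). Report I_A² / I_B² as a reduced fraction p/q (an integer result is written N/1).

Shared (l₁,l₂,l₃)=(4,5,3): N and (l;000)² cancel in I_A²/I_B².
A: Δ = 6!·2!·4!/13! = 1/180180; Racah Σ t=1..1: t=1:−1/5760 = -1/5760; ⇒ 3j(4 5 3; 3 0 -3)² = 5/572, sgn -1
B: Δ = 6!·2!·4!/13! = 1/180180; Racah Σ t=2..4: t=2:+1/384 t=3:−1/216 t=4:+1/2304 = -11/6912; ⇒ 3j(4 5 3; 0 -1 1)² = 11/1638, sgn -1
I_A²/I_B² = (5/572)/(11/1638) = 315/242

315/242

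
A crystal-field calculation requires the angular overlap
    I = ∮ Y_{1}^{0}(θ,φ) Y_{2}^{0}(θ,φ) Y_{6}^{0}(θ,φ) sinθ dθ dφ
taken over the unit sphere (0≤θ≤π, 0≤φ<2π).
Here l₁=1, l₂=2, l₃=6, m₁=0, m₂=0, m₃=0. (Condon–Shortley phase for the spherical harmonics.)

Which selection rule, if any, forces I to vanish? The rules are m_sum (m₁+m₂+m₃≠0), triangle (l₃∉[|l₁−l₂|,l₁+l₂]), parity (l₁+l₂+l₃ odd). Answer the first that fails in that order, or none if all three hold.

triangle

Σmᵢ = 0  ✓
l₃∈[|l₁−l₂|,l₁+l₂]=[1,3], have l₃=6  ✗
Σlᵢ = 9 ⇒ odd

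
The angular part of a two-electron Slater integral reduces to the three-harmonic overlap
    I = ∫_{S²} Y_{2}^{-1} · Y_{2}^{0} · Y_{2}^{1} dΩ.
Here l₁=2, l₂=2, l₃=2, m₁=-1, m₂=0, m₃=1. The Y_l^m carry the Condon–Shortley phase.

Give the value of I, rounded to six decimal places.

-0.090112

Rules hold: Σm=0, L=6 even, 0≤2≤4.
N = 5·5·5 = 125
Δ = 2!·2!·2!/7! = 1/630
Racah Σ t=0..2: t=0:+1/8 t=1:−1/1 t=2:+1/8 = -3/4
⇒ 3j(2 2 2; 0 0 0)² = 2/35, sgn -1
Racah Σ t=1..2: t=1:−1/2 t=2:+1/4 = -1/4
⇒ 3j(2 2 2; -1 0 1)² = 1/70, sgn +1
4πI² = N·(3j₀)²·(3jₘ)² = 5/49
I = -1·√(0.102041/4π) = -0.09011188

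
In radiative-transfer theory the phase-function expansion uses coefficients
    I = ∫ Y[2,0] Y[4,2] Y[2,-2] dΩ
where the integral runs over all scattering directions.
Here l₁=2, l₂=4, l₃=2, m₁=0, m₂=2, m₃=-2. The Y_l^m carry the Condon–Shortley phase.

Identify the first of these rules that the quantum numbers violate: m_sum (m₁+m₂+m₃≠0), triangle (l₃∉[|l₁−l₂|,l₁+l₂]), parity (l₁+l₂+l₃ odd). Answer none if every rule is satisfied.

m₁+m₂+m₃ = 0 + 2 − 2 = 0  ✓
triangle: |2−4|=2 ≤ l₃=2 ≤ 2+4=6  ✓
parity: l₁+l₂+l₃ = 8 is even  ✓

none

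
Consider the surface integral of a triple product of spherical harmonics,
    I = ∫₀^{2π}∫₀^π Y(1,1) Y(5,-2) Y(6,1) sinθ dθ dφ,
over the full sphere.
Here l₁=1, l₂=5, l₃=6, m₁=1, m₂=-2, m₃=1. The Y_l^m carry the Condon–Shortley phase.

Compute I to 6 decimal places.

Checks pass: Σm=0; 12 even; l₃=6∈[4,6].
(2·1+1)(2·5+1)(2·6+1) = 429
Δ: 0! 2! 10! / 13! → 1/858
sum: t=0:+1/14400 = 1/14400
3j²(1 5 6; 0 0 0) = Δ·Π!·Σ² = 6/143  (sign +1)
sum: t=0:+1/60480 = 1/60480
3j²(1 5 6; 1 -2 1) = Δ·Π!·Σ² = 5/429  (sign -1)
combine: 4πI² = 429·6/143·5/429 = 30/143
take √, sign -1: I = -0.12920749

-0.129207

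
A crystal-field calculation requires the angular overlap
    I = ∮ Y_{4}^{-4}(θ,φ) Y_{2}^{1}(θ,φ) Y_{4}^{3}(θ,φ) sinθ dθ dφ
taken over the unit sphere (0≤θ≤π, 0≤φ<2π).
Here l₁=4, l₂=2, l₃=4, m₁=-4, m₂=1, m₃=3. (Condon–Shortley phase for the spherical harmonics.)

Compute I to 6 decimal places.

0.198645

Checks pass: Σm=0; 10 even; l₃=4∈[2,6].
(2·4+1)(2·2+1)(2·4+1) = 405
Δ: 2! 6! 2! / 11! → 1/13860
sum: t=0:+1/192 t=1:−1/36 t=2:+1/192 = -5/288
3j²(4 2 4; 0 0 0) = Δ·Π!·Σ² = 20/693  (sign -1)
sum: t=2:+1/1440 = 1/1440
3j²(4 2 4; -4 1 3) = Δ·Π!·Σ² = 7/165  (sign -1)
combine: 4πI² = 405·20/693·7/165 = 60/121
take √, sign +1: I = 0.19864517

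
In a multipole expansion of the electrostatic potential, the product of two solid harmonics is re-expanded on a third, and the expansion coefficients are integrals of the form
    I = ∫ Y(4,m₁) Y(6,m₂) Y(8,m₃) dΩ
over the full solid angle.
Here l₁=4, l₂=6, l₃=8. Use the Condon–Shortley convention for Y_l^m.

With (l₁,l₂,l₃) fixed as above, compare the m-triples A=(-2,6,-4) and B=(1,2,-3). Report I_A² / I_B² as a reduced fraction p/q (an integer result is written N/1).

l's match ⇒ only the (l;m) 3-j factors differ between A and B.
A: triangle coeff Δ(4,6,8) = 1/23279256; Σ_t [2,2]: t=2:+1/348364800 = 1/348364800; (3j)²=165/58786 [(4 6 8; -2 6 -4)], sign=+1
B: triangle coeff Δ(4,6,8) = 1/23279256; Σ_t [0,2]: t=0:+1/5806080 t=1:−1/1451520 t=2:+1/4147200 = -1/3628800; (3j)²=320/29393 [(4 6 8; 1 2 -3)], sign=+1
I_A²/I_B² = (165/58786)/(320/29393) = 33/128

33/128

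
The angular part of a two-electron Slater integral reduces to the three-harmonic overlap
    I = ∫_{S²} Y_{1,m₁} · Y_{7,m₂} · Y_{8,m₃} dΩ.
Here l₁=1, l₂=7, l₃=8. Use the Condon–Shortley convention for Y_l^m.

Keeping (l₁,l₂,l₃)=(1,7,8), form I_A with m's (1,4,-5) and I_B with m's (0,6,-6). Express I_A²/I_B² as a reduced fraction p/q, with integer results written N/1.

39/14

l's match ⇒ only the (l;m) 3-j factors differ between A and B.
A: triangle coeff Δ(1,7,8) = 1/2040; Σ_t [0,0]: t=0:+1/479001600 = 1/479001600; (3j)²=13/340 [(1 7 8; 1 4 -5)], sign=-1
B: triangle coeff Δ(1,7,8) = 1/2040; Σ_t [0,0]: t=0:+1/6227020800 = 1/6227020800; (3j)²=7/510 [(1 7 8; 0 6 -6)], sign=+1
I_A²/I_B² = (13/340)/(7/510) = 39/14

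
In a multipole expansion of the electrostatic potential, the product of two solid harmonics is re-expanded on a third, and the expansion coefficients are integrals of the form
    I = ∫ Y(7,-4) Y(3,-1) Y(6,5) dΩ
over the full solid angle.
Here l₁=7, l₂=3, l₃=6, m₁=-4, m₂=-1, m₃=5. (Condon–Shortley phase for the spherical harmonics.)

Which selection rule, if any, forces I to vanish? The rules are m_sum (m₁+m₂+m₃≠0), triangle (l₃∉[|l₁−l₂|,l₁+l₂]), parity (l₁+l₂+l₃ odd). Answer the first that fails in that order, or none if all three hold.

none

m₁+m₂+m₃ = -4 − 1 + 5 = 0  ✓
triangle: |7−3|=4 ≤ l₃=6 ≤ 7+3=10  ✓
parity: l₁+l₂+l₃ = 16 is even  ✓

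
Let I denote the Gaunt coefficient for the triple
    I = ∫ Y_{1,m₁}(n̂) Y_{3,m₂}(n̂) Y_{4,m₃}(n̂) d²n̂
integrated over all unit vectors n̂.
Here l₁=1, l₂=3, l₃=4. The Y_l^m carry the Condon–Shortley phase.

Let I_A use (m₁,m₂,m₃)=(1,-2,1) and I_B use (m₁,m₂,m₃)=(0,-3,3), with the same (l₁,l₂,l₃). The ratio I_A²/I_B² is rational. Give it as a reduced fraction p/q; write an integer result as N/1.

Same 1,3,4: normalisation and zero-m 3j drop out of the ratio.
A: Δ: 0! 2! 6! / 9! → 1/252; sum: t=0:+1/240 = 1/240; 3j²(1 3 4; 1 -2 1) = Δ·Π!·Σ² = 1/84  (sign -1)
B: Δ: 0! 2! 6! / 9! → 1/252; sum: t=0:+1/720 = 1/720; 3j²(1 3 4; 0 -3 3) = Δ·Π!·Σ² = 1/36  (sign -1)
I_A²/I_B² = (1/84)/(1/36) = 3/7

3/7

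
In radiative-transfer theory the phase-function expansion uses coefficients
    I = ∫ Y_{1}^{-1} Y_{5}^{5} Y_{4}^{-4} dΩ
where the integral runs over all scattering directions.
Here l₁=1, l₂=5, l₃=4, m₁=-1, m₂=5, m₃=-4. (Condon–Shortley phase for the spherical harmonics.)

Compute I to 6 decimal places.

-0.329416

m-sum 0 ✓  L=10 even ✓  4≤4≤6 ✓
Π(2lᵢ+1) = 3×11×9 = 297
triangle coeff Δ(1,5,4) = 1/495
Σ_t [1,1]: t=1:−1/576 = -1/576
(3j)²=5/99 [(1 5 4; 0 0 0)], sign=-1
Σ_t [2,2]: t=2:+1/80640 = 1/80640
(3j)²=1/11 [(1 5 4; -1 5 -4)], sign=+1
⇒ 4πI² = 15/11
I = (-1)√(15/11/(4π)) = -0.32941575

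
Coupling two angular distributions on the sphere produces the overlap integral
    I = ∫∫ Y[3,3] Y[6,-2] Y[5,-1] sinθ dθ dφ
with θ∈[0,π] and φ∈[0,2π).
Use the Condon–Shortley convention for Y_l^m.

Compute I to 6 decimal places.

-0.174062

Rules hold: Σm=0, L=14 even, 3≤5≤9.
N = 7·13·11 = 1001
Δ = 4!·2!·8!/15! = 1/675675
Racah Σ t=1..3: t=1:−1/8640 t=2:+1/2304 t=3:−1/8640 = 7/34560
⇒ 3j(3 6 5; 0 0 0)² = 7/429, sgn -1
Racah Σ t=0..0: t=0:+1/27648 = 1/27648
⇒ 3j(3 6 5; 3 -2 -1)² = 10/429, sgn +1
4πI² = N·(3j₀)²·(3jₘ)² = 490/1287
I = -1·√(0.38073/4π) = -0.17406195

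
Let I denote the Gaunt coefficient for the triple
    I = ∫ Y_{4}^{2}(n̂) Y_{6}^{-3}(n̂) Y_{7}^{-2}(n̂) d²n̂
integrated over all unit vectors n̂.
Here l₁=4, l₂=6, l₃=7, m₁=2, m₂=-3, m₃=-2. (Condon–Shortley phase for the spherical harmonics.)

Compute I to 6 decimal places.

0.000000

Σmᵢ = -3 ≠ 0, so the φ-integral vanishes; I = 0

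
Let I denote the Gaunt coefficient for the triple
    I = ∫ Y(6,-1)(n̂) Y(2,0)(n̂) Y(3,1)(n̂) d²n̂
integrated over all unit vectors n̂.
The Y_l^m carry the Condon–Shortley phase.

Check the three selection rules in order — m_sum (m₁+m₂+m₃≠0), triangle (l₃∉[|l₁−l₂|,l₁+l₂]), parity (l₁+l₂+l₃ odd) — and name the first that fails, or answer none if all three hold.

triangle

m₁+m₂+m₃ = -1 + 0 + 1 = 0  ✓
triangle: |6−2|=4 ≤ l₃=3 ≤ 6+2=8  ✗
parity: l₁+l₂+l₃ = 11 is odd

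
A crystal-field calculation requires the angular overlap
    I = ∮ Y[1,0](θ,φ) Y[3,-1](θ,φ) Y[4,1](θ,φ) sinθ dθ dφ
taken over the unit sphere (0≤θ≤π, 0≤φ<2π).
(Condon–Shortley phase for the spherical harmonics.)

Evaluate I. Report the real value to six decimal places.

-0.238414

m-sum 0 ✓  L=8 even ✓  2≤4≤4 ✓
Π(2lᵢ+1) = 3×7×9 = 189
triangle coeff Δ(1,3,4) = 1/252
Σ_t [0,0]: t=0:+1/36 = 1/36
(3j)²=4/63 [(1 3 4; 0 0 0)], sign=+1
Σ_t [0,0]: t=0:+1/48 = 1/48
(3j)²=5/84 [(1 3 4; 0 -1 1)], sign=-1
⇒ 4πI² = 5/7
I = (-1)√(5/7/(4π)) = -0.23841361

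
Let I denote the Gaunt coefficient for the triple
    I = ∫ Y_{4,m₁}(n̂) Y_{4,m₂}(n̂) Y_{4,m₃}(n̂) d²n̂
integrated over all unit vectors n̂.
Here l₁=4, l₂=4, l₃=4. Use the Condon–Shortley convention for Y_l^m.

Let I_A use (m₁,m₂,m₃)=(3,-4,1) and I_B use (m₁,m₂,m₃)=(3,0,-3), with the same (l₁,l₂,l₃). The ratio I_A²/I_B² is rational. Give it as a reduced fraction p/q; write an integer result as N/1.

Shared (l₁,l₂,l₃)=(4,4,4): N and (l;000)² cancel in I_A²/I_B².
A: Δ = 4!·4!·4!/13! = 1/450450; Racah Σ t=0..0: t=0:+1/3456 = 1/3456; ⇒ 3j(4 4 4; 3 -4 1)² = 35/1287, sgn -1
B: Δ = 4!·4!·4!/13! = 1/450450; Racah Σ t=0..1: t=0:+1/3456 t=1:−1/864 = -1/1152; ⇒ 3j(4 4 4; 3 0 -3)² = 7/286, sgn +1
I_A²/I_B² = (35/1287)/(7/286) = 10/9

10/9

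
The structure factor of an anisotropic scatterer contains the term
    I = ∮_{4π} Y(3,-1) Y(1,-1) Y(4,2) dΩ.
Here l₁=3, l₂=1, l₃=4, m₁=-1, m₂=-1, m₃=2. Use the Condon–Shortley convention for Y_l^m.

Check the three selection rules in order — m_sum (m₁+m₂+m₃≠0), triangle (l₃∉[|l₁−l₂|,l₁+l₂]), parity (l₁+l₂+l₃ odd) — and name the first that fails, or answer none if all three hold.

Σmᵢ = 0  ✓
l₃∈[|l₁−l₂|,l₁+l₂]=[2,4], have l₃=4  ✓
Σlᵢ = 8 ⇒ even  ✓

none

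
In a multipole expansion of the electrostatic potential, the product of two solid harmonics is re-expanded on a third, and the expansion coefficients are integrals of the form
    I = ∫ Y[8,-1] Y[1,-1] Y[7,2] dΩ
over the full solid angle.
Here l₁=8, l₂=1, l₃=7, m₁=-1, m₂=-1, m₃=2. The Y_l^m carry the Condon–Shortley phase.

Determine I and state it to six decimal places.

-0.140215

Rules hold: Σm=0, L=16 even, 7≤7≤9.
N = 17·3·15 = 765
Δ = 2!·14!·0!/17! = 1/2040
Racah Σ t=1..1: t=1:−1/25401600 = -1/25401600
⇒ 3j(8 1 7; 0 0 0)² = 8/255, sgn +1
Racah Σ t=0..0: t=0:+1/87091200 = 1/87091200
⇒ 3j(8 1 7; -1 -1 2)² = 7/680, sgn -1
4πI² = N·(3j₀)²·(3jₘ)² = 21/85
I = -1·√(0.247059/4π) = -0.14021525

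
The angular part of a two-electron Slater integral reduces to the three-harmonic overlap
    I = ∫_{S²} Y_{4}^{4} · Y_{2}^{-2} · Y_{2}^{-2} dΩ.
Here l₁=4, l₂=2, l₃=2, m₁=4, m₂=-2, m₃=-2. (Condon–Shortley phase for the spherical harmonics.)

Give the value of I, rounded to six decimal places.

Rules hold: Σm=0, L=8 even, 2≤2≤6.
N = 9·5·5 = 225
Δ = 4!·4!·0!/9! = 1/630
Racah Σ t=2..2: t=2:+1/16 = 1/16
⇒ 3j(4 2 2; 0 0 0)² = 2/35, sgn +1
Racah Σ t=0..0: t=0:+1/576 = 1/576
⇒ 3j(4 2 2; 4 -2 -2)² = 1/9, sgn +1
4πI² = N·(3j₀)²·(3jₘ)² = 10/7
I = +1·√(1.42857/4π) = 0.33716777

0.337168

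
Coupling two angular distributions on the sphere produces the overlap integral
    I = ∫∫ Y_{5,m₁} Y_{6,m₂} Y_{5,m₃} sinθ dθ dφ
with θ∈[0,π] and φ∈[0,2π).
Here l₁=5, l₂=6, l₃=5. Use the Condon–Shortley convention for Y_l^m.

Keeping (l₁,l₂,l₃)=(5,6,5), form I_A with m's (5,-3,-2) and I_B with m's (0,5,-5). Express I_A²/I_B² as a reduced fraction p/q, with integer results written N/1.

Shared (l₁,l₂,l₃)=(5,6,5): N and (l;000)² cancel in I_A²/I_B².
A: Δ = 6!·4!·6!/17! = 1/28588560; Racah Σ t=0..0: t=0:+1/622080 = 1/622080; ⇒ 3j(5 6 5; 5 -3 -2)² = 105/4862, sgn -1
B: Δ = 6!·4!·6!/17! = 1/28588560; Racah Σ t=5..5: t=5:−1/2073600 = -1/2073600; ⇒ 3j(5 6 5; 0 5 -5)² = 15/884, sgn -1
I_A²/I_B² = (105/4862)/(15/884) = 14/11

14/11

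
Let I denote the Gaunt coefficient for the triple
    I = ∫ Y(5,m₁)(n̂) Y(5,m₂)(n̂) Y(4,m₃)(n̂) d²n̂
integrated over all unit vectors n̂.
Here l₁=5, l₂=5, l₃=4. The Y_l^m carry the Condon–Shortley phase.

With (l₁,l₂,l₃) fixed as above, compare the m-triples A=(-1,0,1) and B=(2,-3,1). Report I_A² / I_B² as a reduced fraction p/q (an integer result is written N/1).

l's match ⇒ only the (l;m) 3-j factors differ between A and B.
A: triangle coeff Δ(5,5,4) = 1/3153150; Σ_t [2,5]: t=2:+1/6912 t=3:−1/864 t=4:+1/1152 t=5:−1/17280 = -7/34560; (3j)²=1/429 [(5 5 4; -1 0 1)], sign=+1
B: triangle coeff Δ(5,5,4) = 1/3153150; Σ_t [0,2]: t=0:+1/17280 t=1:−1/2880 t=2:+1/6912 = -1/6912; (3j)²=5/429 [(5 5 4; 2 -3 1)], sign=+1
I_A²/I_B² = (1/429)/(5/429) = 1/5

1/5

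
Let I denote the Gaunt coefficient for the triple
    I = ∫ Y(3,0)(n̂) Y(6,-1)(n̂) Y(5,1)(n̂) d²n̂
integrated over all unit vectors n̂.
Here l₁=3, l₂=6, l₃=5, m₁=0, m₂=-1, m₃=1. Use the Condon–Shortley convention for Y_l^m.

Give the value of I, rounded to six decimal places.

-0.123080

m-sum 0 ✓  L=14 even ✓  3≤5≤9 ✓
Π(2lᵢ+1) = 7×13×11 = 1001
triangle coeff Δ(3,6,5) = 1/675675
Σ_t [1,3]: t=1:−1/8640 t=2:+1/2304 t=3:−1/8640 = 7/34560
(3j)²=7/429 [(3 6 5; 0 0 0)], sign=-1
Σ_t [1,3]: t=1:−1/6912 t=2:+1/2880 t=3:−1/17280 = 1/6912
(3j)²=5/429 [(3 6 5; 0 -1 1)], sign=+1
⇒ 4πI² = 245/1287
I = (-1)√(245/1287/(4π)) = -0.12308038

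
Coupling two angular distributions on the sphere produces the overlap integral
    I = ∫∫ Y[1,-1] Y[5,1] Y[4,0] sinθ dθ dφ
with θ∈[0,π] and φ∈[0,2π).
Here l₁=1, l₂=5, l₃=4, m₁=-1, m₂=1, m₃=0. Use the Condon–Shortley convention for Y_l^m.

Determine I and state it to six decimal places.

Rules hold: Σm=0, L=10 even, 4≤4≤6.
N = 3·11·9 = 297
Δ = 2!·0!·8!/11! = 1/495
Racah Σ t=1..1: t=1:−1/576 = -1/576
⇒ 3j(1 5 4; 0 0 0)² = 5/99, sgn -1
Racah Σ t=2..2: t=2:+1/1152 = 1/1152
⇒ 3j(1 5 4; -1 1 0)² = 1/33, sgn +1
4πI² = N·(3j₀)²·(3jₘ)² = 5/11
I = -1·√(0.454545/4π) = -0.19018827

-0.190188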